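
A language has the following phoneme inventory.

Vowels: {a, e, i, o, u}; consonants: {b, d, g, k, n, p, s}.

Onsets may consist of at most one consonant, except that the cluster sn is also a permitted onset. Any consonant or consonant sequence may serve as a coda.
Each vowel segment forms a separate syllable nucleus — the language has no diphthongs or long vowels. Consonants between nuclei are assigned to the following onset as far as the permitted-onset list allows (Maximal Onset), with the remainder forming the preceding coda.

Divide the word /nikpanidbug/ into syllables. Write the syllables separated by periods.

The vowels are i, a, i, u — 4 nuclei, so 4 syllables.
σ1/σ2 boundary: /kp/ — longest licit onset from the right is /p/, leaving /k/ as coda.
σ2/σ3 boundary: /n/ is a single consonant, so it becomes the next onset.
σ3/σ4 boundary: /db/ splits as /d/ + /b/ (/b/ is the longest suffix that is a licit onset).

nik.pa.nid.bug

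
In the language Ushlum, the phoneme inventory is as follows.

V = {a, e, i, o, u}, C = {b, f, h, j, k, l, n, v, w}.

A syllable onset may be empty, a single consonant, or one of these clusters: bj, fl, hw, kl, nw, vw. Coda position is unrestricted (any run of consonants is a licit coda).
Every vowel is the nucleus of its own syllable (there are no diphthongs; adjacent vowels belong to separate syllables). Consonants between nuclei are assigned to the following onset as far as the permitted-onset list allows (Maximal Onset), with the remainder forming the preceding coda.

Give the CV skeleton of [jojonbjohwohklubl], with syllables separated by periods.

The vowels are o, o, o, o, u — 5 nuclei, so 5 syllables.
/o…o/ gap (V1→V2): /j/ → onset of the next syllable (single consonants are always licit onsets).
/o…o/ gap (V2→V3): /nbj/ splits as /n/ + /bj/ (/bj/ is the longest suffix that is a licit onset).
/o…o/ gap (V3→V4): cluster /hw/ — /hw/ is itself a permitted onset, so the whole cluster goes right; preceding coda = ∅.
/o…u/ gap (V4→V5): cluster /hkl/ — the longest permitted-onset suffix is /kl/; onset = /kl/, preceding coda = /h/.
Result: jo.jon.bjo.hwoh.klubl.
Mapping each syllable to C/V: /jo/ → CV, /jon/ → CVC, /bjo/ → CCV, /hwoh/ → CCVC, /klubl/ → CCVCC.

CV.CVC.CCV.CCVC.CCVCC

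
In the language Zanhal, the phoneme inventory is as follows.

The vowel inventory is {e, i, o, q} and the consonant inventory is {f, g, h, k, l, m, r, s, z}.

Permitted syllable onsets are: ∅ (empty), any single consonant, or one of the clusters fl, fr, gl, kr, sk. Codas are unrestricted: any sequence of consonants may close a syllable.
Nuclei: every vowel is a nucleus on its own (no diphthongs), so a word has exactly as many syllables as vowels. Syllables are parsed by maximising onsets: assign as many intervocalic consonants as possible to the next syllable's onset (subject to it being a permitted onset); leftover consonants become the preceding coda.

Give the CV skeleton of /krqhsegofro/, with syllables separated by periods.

CCVC.CV.CV.CCV

Nuclei (vowels): q, e, o, o → 4 syllables.
/q…e/ gap (V1→V2): /hs/ — longest licit onset from the right is /s/, leaving /h/ as coda.
/e…o/ gap (V2→V3): just /g/ — single C goes to the following onset.
/o…o/ gap (V3→V4): /fr/ is a licit onset in full, so it all attaches to the next syllable.
Putting it together: krqh.se.go.fro.
Mapping each syllable to C/V: /krqh/ → CCVC, /se/ → CV, /go/ → CV, /fro/ → CCV.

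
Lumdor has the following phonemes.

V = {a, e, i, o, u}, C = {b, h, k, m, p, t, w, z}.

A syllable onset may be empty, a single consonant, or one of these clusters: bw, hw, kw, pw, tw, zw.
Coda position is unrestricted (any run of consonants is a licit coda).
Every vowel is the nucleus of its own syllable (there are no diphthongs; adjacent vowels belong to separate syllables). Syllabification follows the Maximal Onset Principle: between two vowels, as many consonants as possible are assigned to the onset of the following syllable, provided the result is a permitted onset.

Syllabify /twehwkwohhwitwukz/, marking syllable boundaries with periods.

Nuclei (vowels): e, o, i, u → 4 syllables.
Between /e/ (V1) and /o/ (V2): /hwkw/ splits as /hw/ + /kw/ (/kw/ is the longest suffix that is a licit onset).
Between /o/ (V2) and /i/ (V3): /hhw/ — longest licit onset from the right is /hw/, leaving /h/ as coda.
Between /i/ (V3) and /u/ (V4): cluster /tw/ — /tw/ is itself a permitted onset, so the whole cluster goes right; preceding coda = ∅.

twehw.kwoh.hwi.twukz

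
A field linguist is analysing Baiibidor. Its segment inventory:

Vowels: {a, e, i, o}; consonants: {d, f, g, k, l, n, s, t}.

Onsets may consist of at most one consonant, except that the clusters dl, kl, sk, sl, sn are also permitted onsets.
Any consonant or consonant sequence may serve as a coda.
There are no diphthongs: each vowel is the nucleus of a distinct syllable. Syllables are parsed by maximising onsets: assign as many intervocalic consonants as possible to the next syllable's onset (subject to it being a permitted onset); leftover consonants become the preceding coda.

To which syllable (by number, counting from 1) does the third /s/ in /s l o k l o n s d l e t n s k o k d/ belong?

Vowels present: o, o, e, o; each is a nucleus, giving 4 syllables.
σ1/σ2 boundary: /kl/ — entire cluster is a permitted onset → onset /kl/, coda ∅.
σ2/σ3 boundary: /nsdl/ splits as /ns/ + /dl/ (/dl/ is the longest suffix that is a licit onset).
σ3/σ4 boundary: /tnsk/ splits as /tn/ + /sk/ (/sk/ is the longest suffix that is a licit onset).
Result: slo.klons.dletn.skokd.
The third /s/ is in the onset of syllable 4 (/skokd/).

4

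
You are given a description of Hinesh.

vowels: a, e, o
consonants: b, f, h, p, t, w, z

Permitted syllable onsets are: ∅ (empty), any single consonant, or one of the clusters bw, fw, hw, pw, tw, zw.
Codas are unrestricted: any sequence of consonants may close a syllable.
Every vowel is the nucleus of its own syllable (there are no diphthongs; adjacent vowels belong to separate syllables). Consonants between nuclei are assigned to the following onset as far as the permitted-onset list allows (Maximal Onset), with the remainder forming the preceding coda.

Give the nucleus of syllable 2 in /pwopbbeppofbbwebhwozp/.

e

The vowels are o, e, o, e, o — 5 nuclei, so 5 syllables.
The second nucleus (vowel 2 from the left) is /e/.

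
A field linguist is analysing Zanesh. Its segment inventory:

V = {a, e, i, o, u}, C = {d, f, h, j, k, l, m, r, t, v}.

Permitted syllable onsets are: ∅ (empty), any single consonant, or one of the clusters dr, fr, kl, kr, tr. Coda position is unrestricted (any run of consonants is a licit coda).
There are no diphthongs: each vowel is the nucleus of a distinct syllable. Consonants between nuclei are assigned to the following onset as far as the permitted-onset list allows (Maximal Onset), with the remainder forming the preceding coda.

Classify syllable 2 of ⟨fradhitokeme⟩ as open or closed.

open

The vowels are a, i, o, e, e — 5 nuclei, so 5 syllables.
Between /a/ (V1) and /i/ (V2): /dh/; trying suffixes from longest down, /h/ is the first permitted one, so coda /d/ | onset /h/.
Between /i/ (V2) and /o/ (V3): /t/ → onset of the next syllable (single consonants are always licit onsets).
Between /o/ (V3) and /e/ (V4): /k/ is a single consonant, so it becomes the next onset.
Between /e/ (V4) and /e/ (V5): /m/ → onset of the next syllable (single consonants are always licit onsets).
Result: frad.hi.to.ke.me.
Syllable 2 is /hi/; it ends in its nucleus with no coda, so it is open.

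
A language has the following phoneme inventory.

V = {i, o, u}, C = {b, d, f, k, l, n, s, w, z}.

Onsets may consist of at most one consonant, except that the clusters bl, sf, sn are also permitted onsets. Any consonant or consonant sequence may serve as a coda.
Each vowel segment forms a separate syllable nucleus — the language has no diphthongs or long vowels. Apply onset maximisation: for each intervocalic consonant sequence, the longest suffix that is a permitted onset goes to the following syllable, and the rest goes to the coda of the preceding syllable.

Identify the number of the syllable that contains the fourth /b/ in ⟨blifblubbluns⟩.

3

The vowels are i, u, u — 3 nuclei, so 3 syllables.
σ1/σ2 boundary: /fbl/; trying suffixes from longest down, /bl/ is the first permitted one, so coda /f/ | onset /bl/.
σ2/σ3 boundary: cluster /bbl/ — the longest permitted-onset suffix is /bl/; onset = /bl/, preceding coda = /b/.
Syllabification: blif.blub.bluns.
The fourth /b/ is in the onset of syllable 3 (/bluns/).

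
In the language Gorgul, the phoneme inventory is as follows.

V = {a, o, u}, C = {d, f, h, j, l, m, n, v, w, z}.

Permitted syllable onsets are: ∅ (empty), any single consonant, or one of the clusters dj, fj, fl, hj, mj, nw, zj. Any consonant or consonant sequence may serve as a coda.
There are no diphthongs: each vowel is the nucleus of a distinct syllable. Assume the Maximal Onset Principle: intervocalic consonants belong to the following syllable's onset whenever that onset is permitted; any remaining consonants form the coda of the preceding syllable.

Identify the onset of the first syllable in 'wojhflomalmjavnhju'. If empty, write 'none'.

w

Vowels present: o, o, a, a, u; each is a nucleus, giving 5 syllables.
σ1/σ2 boundary: cluster /jhfl/ — the longest permitted-onset suffix is /fl/; onset = /fl/, preceding coda = /jh/.
σ2/σ3 boundary: /m/ → onset of the next syllable (single consonants are always licit onsets).
σ3/σ4 boundary: /lmj/; trying suffixes from longest down, /mj/ is the first permitted one, so coda /l/ | onset /mj/.
σ4/σ5 boundary: /vnhj/; trying suffixes from longest down, /hj/ is the first permitted one, so coda /vn/ | onset /hj/.
Syllabification: wojh.flo.mal.mjavn.hju.
Syllable 1 is /wojh/: onset /w/, nucleus /o/, coda /jh/.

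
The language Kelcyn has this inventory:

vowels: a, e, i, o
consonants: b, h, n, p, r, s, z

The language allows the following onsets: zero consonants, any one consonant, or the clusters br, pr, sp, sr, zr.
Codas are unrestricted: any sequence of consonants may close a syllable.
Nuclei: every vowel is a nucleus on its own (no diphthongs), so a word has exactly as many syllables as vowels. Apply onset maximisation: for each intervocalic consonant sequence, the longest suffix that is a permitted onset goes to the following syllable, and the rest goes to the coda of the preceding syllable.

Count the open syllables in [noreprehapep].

The vowels are o, e, e, a, e — 5 nuclei, so 5 syllables.
Between /o/ (V1) and /e/ (V2): /r/ → onset of the next syllable (single consonants are always licit onsets).
Between /e/ (V2) and /e/ (V3): /pr/ is a licit onset in full, so it all attaches to the next syllable.
Between /e/ (V3) and /a/ (V4): /h/ is a single consonant, so it becomes the next onset.
Between /a/ (V4) and /e/ (V5): /p/ → onset of the next syllable (single consonants are always licit onsets).
Putting it together: no.re.pre.ha.pep.
Classifying each syllable: /no/ (open), /re/ (open), /pre/ (open), /ha/ (open), /pep/ (closed).
Open syllables: 4.

4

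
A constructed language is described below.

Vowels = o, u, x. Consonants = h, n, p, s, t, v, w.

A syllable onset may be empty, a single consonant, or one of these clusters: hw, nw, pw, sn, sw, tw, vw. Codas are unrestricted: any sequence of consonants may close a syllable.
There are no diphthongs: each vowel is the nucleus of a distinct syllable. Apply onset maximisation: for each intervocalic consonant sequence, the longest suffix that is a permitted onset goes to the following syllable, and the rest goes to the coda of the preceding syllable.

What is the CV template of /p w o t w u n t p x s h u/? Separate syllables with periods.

Nuclei (vowels): o, u, x, u → 4 syllables.
Between /o/ (V1) and /u/ (V2): cluster /tw/ — /tw/ is itself a permitted onset, so the whole cluster goes right; preceding coda = ∅.
Between /u/ (V2) and /x/ (V3): /ntp/; trying suffixes from longest down, /p/ is the first permitted one, so coda /nt/ | onset /p/.
Between /x/ (V3) and /u/ (V4): cluster /sh/ — the longest permitted-onset suffix is /h/; onset = /h/, preceding coda = /s/.
Putting it together: pwo.twunt.pxs.hu.
Mapping each syllable to C/V: /pwo/ → CCV, /twunt/ → CCVCC, /pxs/ → CVC, /hu/ → CV.

CCV.CCVCC.CVC.CV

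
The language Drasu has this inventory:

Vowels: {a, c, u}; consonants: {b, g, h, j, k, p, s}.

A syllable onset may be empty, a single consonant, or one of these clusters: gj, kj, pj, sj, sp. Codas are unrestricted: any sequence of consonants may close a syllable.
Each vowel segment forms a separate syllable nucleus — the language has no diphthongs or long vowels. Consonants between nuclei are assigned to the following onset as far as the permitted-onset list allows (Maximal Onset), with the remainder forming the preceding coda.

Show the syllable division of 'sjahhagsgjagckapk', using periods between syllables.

sjah.hags.gja.gc.kapk

Vowels present: a, a, a, c, a; each is a nucleus, giving 5 syllables.
σ1/σ2 boundary: /hh/ splits as /h/ + /h/ (/h/ is the longest suffix that is a licit onset).
σ2/σ3 boundary: /gsgj/ — longest licit onset from the right is /gj/, leaving /gs/ as coda.
σ3/σ4 boundary: /g/ is a single consonant, so it becomes the next onset.
σ4/σ5 boundary: just /k/ — single C goes to the following onset.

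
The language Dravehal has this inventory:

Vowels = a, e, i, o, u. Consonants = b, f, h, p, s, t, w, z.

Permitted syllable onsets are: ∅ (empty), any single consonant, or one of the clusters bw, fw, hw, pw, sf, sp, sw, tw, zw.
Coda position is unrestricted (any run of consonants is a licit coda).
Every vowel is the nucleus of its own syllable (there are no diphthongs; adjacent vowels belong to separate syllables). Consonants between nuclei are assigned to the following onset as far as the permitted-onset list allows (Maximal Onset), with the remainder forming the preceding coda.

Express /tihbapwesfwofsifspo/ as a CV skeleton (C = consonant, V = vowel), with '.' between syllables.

CVC.CV.CCVC.CCVC.CVC.CCV

The vowels are i, a, e, o, i, o — 6 nuclei, so 6 syllables.
Between /i/ (V1) and /a/ (V2): /hb/ — longest licit onset from the right is /b/, leaving /h/ as coda.
Between /a/ (V2) and /e/ (V3): /pw/ — entire cluster is a permitted onset → onset /pw/, coda ∅.
Between /e/ (V3) and /o/ (V4): /sfw/ splits as /s/ + /fw/ (/fw/ is the longest suffix that is a licit onset).
Between /o/ (V4) and /i/ (V5): cluster /fs/ — the longest permitted-onset suffix is /s/; onset = /s/, preceding coda = /f/.
Between /i/ (V5) and /o/ (V6): /fsp/; trying suffixes from longest down, /sp/ is the first permitted one, so coda /f/ | onset /sp/.
So the parse is tih.ba.pwes.fwof.sif.spo.
Mapping each syllable to C/V: /tih/ → CVC, /ba/ → CV, /pwes/ → CCVC, /fwof/ → CCVC, /sif/ → CVC, /spo/ → CCV.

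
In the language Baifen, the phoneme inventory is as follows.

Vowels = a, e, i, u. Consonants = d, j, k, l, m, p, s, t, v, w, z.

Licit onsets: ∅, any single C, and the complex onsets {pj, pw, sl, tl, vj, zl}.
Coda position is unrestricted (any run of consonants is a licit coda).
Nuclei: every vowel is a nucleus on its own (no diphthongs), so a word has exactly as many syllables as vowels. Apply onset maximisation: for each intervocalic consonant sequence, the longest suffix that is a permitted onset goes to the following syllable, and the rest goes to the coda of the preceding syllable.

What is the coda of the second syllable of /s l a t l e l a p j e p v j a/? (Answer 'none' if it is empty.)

none

Nuclei (vowels): a, e, a, e, a → 5 syllables.
Between /a/ (V1) and /e/ (V2): /tl/ is a licit onset in full, so it all attaches to the next syllable.
Between /e/ (V2) and /a/ (V3): /l/ is a single consonant, so it becomes the next onset.
Between /a/ (V3) and /e/ (V4): /pj/ — entire cluster is a permitted onset → onset /pj/, coda ∅.
Between /e/ (V4) and /a/ (V5): /pvj/ — longest licit onset from the right is /vj/, leaving /p/ as coda.
Syllabification: sla.tle.la.pjep.vja.
Syllable 2 is /tle/: onset /tl/, nucleus /e/, coda ∅.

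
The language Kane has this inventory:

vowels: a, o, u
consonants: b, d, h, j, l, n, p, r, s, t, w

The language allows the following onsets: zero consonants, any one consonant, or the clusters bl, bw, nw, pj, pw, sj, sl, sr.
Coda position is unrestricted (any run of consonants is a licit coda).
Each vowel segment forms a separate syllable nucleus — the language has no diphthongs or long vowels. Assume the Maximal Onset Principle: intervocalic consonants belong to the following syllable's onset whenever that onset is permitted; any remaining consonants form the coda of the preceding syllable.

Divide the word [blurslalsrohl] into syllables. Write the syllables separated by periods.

blur.slal.srohl

Nuclei (vowels): u, a, o → 3 syllables.
/u…a/ gap (V1→V2): /rsl/; trying suffixes from longest down, /sl/ is the first permitted one, so coda /r/ | onset /sl/.
/a…o/ gap (V2→V3): /lsr/ splits as /l/ + /sr/ (/sr/ is the longest suffix that is a licit onset).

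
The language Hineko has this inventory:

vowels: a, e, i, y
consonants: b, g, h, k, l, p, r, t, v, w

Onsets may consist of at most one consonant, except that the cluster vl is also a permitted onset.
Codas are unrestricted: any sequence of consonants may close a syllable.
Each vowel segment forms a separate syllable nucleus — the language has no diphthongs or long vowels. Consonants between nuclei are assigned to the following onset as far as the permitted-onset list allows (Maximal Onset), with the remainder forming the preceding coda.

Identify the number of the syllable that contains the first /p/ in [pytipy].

1

Nuclei (vowels): y, i, y → 3 syllables.
σ1/σ2 boundary: just /t/ — single C goes to the following onset.
σ2/σ3 boundary: just /p/ — single C goes to the following onset.
Putting it together: py.ti.py.
The first /p/ is in the onset of syllable 1 (/py/).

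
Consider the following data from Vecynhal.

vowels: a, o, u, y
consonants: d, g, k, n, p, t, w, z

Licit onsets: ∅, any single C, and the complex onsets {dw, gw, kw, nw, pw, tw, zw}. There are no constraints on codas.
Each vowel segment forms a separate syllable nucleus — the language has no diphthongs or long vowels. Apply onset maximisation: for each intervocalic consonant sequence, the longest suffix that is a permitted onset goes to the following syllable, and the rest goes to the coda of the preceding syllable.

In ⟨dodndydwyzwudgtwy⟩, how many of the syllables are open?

Nuclei (vowels): o, y, y, u, y → 5 syllables.
σ1/σ2 boundary: /dnd/ splits as /dn/ + /d/ (/d/ is the longest suffix that is a licit onset).
σ2/σ3 boundary: /dw/ — entire cluster is a permitted onset → onset /dw/, coda ∅.
σ3/σ4 boundary: /zw/ — entire cluster is a permitted onset → onset /zw/, coda ∅.
σ4/σ5 boundary: /dgtw/ splits as /dg/ + /tw/ (/tw/ is the longest suffix that is a licit onset).
Result: dodn.dy.dwy.zwudg.twy.
Classifying each syllable: /dodn/ (closed), /dy/ (open), /dwy/ (open), /zwudg/ (closed), /twy/ (open).
Open syllables: 3.

3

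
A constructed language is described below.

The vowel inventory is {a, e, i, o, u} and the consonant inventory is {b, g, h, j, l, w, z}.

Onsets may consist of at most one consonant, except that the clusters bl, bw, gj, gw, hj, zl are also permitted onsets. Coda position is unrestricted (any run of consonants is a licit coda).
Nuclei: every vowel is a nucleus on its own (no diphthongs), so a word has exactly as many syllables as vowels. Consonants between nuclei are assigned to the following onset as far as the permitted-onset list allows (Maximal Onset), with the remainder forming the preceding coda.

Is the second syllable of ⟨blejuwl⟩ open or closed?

The vowels are e, u — 2 nuclei, so 2 syllables.
V1 /e/ – V2 /u/: just /j/ — single C goes to the following onset.
Putting it together: ble.juwl.
Syllable 2 is /juwl/ with coda /wl/, so it is closed.

closed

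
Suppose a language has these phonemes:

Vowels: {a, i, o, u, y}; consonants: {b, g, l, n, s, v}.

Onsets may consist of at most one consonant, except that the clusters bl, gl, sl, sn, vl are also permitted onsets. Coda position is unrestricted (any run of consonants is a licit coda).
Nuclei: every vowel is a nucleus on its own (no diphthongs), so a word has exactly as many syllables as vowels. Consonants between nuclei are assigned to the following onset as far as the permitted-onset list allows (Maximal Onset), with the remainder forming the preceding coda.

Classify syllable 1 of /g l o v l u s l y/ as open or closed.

open

Vowels present: o, u, y; each is a nucleus, giving 3 syllables.
σ1/σ2 boundary: cluster /vl/ — /vl/ is itself a permitted onset, so the whole cluster goes right; preceding coda = ∅.
σ2/σ3 boundary: cluster /sl/ — /sl/ is itself a permitted onset, so the whole cluster goes right; preceding coda = ∅.
Putting it together: glo.vlu.sly.
Syllable 1 is /glo/; it ends in its nucleus with no coda, so it is open.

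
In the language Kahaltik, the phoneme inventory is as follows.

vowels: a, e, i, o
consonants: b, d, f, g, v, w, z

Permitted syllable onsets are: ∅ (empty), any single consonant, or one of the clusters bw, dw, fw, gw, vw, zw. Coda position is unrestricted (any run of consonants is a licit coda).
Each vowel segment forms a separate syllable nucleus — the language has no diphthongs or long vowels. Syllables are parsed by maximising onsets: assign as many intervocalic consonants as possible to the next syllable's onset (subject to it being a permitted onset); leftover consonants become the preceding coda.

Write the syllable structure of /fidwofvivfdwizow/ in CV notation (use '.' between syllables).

CV.CCVC.CVCC.CCV.CVC

Nuclei (vowels): i, o, i, i, o → 5 syllables.
V1 /i/ – V2 /o/: cluster /dw/ — /dw/ is itself a permitted onset, so the whole cluster goes right; preceding coda = ∅.
V2 /o/ – V3 /i/: cluster /fv/ — the longest permitted-onset suffix is /v/; onset = /v/, preceding coda = /f/.
V3 /i/ – V4 /i/: /vfdw/; trying suffixes from longest down, /dw/ is the first permitted one, so coda /vf/ | onset /dw/.
V4 /i/ – V5 /o/: /z/ → onset of the next syllable (single consonants are always licit onsets).
Syllabification: fi.dwof.vivf.dwi.zow.
Mapping each syllable to C/V: /fi/ → CV, /dwof/ → CCVC, /vivf/ → CVCC, /dwi/ → CCV, /zow/ → CVC.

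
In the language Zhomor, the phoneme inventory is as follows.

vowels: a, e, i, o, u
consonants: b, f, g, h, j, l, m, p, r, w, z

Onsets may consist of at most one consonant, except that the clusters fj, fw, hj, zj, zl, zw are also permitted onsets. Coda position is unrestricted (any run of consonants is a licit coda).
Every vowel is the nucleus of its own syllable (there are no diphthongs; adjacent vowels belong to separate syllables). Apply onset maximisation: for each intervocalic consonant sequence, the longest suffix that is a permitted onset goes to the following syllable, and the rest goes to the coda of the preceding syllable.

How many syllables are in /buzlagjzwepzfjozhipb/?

Vowels present: u, a, e, o, i; each is a nucleus, giving 5 syllables.

5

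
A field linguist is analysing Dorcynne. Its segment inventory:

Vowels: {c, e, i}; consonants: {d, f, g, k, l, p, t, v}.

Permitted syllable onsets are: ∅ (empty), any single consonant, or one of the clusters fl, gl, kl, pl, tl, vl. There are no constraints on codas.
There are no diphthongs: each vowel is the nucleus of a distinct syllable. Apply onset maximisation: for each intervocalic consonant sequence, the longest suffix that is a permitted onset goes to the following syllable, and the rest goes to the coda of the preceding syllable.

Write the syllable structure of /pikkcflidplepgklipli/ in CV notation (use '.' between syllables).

CVC.CV.CCVC.CCVCC.CCV.CCV

Nuclei (vowels): i, c, i, e, i, i → 6 syllables.
V1 /i/ – V2 /c/: /kk/ splits as /k/ + /k/ (/k/ is the longest suffix that is a licit onset).
V2 /c/ – V3 /i/: /fl/ — entire cluster is a permitted onset → onset /fl/, coda ∅.
V3 /i/ – V4 /e/: /dpl/; trying suffixes from longest down, /pl/ is the first permitted one, so coda /d/ | onset /pl/.
V4 /e/ – V5 /i/: cluster /pgkl/ — the longest permitted-onset suffix is /kl/; onset = /kl/, preceding coda = /pg/.
V5 /i/ – V6 /i/: /pl/ is a licit onset in full, so it all attaches to the next syllable.
Putting it together: pik.kc.flid.plepg.kli.pli.
Mapping each syllable to C/V: /pik/ → CVC, /kc/ → CV, /flid/ → CCVC, /plepg/ → CCVCC, /kli/ → CCV, /pli/ → CCV.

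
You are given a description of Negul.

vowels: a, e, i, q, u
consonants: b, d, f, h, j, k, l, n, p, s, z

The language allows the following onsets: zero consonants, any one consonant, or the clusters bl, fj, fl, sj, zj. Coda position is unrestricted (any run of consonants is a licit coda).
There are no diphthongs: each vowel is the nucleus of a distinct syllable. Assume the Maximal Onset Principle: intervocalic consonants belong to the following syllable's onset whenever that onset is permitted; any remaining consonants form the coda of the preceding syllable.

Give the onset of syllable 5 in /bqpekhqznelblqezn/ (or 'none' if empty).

Nuclei (vowels): q, e, q, e, q, e → 6 syllables.
σ1/σ2 boundary: /p/ is a single consonant, so it becomes the next onset.
σ2/σ3 boundary: /kh/ — longest licit onset from the right is /h/, leaving /k/ as coda.
σ3/σ4 boundary: /zn/ — longest licit onset from the right is /n/, leaving /z/ as coda.
σ4/σ5 boundary: /lbl/ splits as /l/ + /bl/ (/bl/ is the longest suffix that is a licit onset).
σ5/σ6 boundary: no consonants, so the boundary falls immediately after /q/.
Syllabification: bq.pek.hqz.nel.blq.ezn.
Syllable 5 is /blq/: onset /bl/, nucleus /q/, coda ∅.

bl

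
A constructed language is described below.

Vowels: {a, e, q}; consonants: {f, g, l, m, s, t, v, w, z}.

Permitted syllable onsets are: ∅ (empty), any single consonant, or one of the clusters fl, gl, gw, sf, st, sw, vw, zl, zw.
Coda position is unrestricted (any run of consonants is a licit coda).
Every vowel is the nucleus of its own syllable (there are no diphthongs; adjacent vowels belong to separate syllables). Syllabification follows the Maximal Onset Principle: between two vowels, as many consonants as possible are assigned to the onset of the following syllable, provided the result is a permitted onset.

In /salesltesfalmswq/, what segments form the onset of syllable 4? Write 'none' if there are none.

sf

Vowels present: a, e, e, a, q; each is a nucleus, giving 5 syllables.
V1 /a/ – V2 /e/: /l/ → onset of the next syllable (single consonants are always licit onsets).
V2 /e/ – V3 /e/: /slt/ splits as /sl/ + /t/ (/t/ is the longest suffix that is a licit onset).
V3 /e/ – V4 /a/: /sf/ is a licit onset in full, so it all attaches to the next syllable.
V4 /a/ – V5 /q/: cluster /lmsw/ — the longest permitted-onset suffix is /sw/; onset = /sw/, preceding coda = /lm/.
Syllabification: sa.lesl.te.sfalm.swq.
Syllable 4 is /sfalm/: onset /sf/, nucleus /a/, coda /lm/.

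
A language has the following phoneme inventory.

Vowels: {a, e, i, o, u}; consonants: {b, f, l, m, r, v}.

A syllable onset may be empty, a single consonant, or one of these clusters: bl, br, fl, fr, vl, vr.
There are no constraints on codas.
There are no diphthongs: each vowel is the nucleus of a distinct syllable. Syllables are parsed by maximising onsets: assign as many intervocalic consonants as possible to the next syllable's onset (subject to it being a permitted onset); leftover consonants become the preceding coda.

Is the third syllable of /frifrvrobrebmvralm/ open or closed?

Nuclei (vowels): i, o, e, a → 4 syllables.
/i…o/ gap (V1→V2): cluster /frvr/ — the longest permitted-onset suffix is /vr/; onset = /vr/, preceding coda = /fr/.
/o…e/ gap (V2→V3): /br/ — entire cluster is a permitted onset → onset /br/, coda ∅.
/e…a/ gap (V3→V4): /bmvr/; trying suffixes from longest down, /vr/ is the first permitted one, so coda /bm/ | onset /vr/.
Result: frifr.vro.brebm.vralm.
Syllable 3 is /brebm/ with coda /bm/, so it is closed.

closed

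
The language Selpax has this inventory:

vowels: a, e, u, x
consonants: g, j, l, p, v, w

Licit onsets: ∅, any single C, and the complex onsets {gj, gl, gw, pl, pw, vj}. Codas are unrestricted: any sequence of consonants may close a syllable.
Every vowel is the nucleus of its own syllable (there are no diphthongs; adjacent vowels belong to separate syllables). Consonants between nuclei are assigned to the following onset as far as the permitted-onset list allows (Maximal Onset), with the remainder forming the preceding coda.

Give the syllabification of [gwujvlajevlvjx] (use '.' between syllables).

The vowels are u, a, e, x — 4 nuclei, so 4 syllables.
Between /u/ (V1) and /a/ (V2): cluster /jvl/ — the longest permitted-onset suffix is /l/; onset = /l/, preceding coda = /jv/.
Between /a/ (V2) and /e/ (V3): /j/ is a single consonant, so it becomes the next onset.
Between /e/ (V3) and /x/ (V4): /vlvj/ — longest licit onset from the right is /vj/, leaving /vl/ as coda.

gwujv.la.jevl.vjx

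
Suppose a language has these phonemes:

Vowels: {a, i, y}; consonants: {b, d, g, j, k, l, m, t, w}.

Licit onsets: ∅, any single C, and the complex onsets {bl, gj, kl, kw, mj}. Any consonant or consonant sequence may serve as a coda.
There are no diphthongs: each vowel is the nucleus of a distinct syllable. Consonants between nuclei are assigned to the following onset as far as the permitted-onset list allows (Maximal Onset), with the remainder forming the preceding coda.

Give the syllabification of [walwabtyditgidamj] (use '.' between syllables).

wal.wab.ty.dit.gi.damj

Vowels present: a, a, y, i, i, a; each is a nucleus, giving 6 syllables.
Between /a/ (V1) and /a/ (V2): /lw/ splits as /l/ + /w/ (/w/ is the longest suffix that is a licit onset).
Between /a/ (V2) and /y/ (V3): /bt/; trying suffixes from longest down, /t/ is the first permitted one, so coda /b/ | onset /t/.
Between /y/ (V3) and /i/ (V4): just /d/ — single C goes to the following onset.
Between /i/ (V4) and /i/ (V5): /tg/ — longest licit onset from the right is /g/, leaving /t/ as coda.
Between /i/ (V5) and /a/ (V6): /d/ → onset of the next syllable (single consonants are always licit onsets).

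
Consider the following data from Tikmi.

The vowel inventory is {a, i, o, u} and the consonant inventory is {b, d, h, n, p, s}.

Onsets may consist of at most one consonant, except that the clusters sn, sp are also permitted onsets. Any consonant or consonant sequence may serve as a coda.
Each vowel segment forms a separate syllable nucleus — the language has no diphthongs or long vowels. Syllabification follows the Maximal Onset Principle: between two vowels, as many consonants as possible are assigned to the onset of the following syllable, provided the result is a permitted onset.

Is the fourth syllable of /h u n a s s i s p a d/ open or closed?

closed

Nuclei (vowels): u, a, i, a → 4 syllables.
V1 /u/ – V2 /a/: /n/ is a single consonant, so it becomes the next onset.
V2 /a/ – V3 /i/: cluster /ss/ — the longest permitted-onset suffix is /s/; onset = /s/, preceding coda = /s/.
V3 /i/ – V4 /a/: /sp/ is a licit onset in full, so it all attaches to the next syllable.
Putting it together: hu.nas.si.spad.
Syllable 4 is /spad/ with coda /d/, so it is closed.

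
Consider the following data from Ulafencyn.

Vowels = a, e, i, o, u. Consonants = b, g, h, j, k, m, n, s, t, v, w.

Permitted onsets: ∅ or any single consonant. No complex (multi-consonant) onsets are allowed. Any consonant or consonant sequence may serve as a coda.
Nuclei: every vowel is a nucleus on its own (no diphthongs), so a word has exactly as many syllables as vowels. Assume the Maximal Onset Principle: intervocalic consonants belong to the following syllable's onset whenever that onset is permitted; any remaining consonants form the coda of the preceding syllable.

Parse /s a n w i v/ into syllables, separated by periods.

san.wiv

Vowels present: a, i; each is a nucleus, giving 2 syllables.
σ1/σ2 boundary: /nw/ — longest licit onset from the right is /w/, leaving /n/ as coda.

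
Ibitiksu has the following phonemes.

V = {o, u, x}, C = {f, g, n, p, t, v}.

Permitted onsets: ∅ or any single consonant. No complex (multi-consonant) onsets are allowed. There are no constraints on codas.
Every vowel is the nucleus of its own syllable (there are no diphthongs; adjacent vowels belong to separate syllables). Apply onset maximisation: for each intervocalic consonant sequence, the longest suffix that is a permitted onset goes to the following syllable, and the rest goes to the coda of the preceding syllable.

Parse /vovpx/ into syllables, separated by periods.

vov.px

Vowels present: o, x; each is a nucleus, giving 2 syllables.
V1 /o/ – V2 /x/: /vp/ splits as /v/ + /p/ (/p/ is the longest suffix that is a licit onset).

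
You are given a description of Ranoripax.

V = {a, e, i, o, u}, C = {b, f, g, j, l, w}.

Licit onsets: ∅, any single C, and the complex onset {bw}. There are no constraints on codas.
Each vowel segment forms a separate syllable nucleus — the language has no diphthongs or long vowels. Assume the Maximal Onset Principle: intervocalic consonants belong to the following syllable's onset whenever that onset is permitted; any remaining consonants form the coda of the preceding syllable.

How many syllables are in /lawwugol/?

3

Vowels present: a, u, o; each is a nucleus, giving 3 syllables.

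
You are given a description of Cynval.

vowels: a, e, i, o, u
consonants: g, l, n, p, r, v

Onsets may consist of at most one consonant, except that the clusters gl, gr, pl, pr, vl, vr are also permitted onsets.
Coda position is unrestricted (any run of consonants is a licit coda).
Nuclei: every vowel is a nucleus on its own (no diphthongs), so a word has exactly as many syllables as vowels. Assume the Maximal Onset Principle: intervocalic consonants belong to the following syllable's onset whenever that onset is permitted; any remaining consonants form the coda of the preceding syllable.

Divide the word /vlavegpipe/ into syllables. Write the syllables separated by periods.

vla.veg.pi.pe

Vowels present: a, e, i, e; each is a nucleus, giving 4 syllables.
V1 /a/ – V2 /e/: /v/ is a single consonant, so it becomes the next onset.
V2 /e/ – V3 /i/: /gp/ — longest licit onset from the right is /p/, leaving /g/ as coda.
V3 /i/ – V4 /e/: just /p/ — single C goes to the following onset.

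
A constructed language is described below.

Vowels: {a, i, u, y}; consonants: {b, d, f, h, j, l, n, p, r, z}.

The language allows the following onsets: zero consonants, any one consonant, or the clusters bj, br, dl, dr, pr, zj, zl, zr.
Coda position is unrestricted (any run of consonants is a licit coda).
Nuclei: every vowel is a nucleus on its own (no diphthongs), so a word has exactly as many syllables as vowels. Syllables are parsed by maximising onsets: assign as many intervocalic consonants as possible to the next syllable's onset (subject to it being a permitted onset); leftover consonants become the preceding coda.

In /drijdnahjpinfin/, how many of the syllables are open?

Nuclei (vowels): i, a, i, i → 4 syllables.
V1 /i/ – V2 /a/: /jdn/; trying suffixes from longest down, /n/ is the first permitted one, so coda /jd/ | onset /n/.
V2 /a/ – V3 /i/: /hjp/ — longest licit onset from the right is /p/, leaving /hj/ as coda.
V3 /i/ – V4 /i/: cluster /nf/ — the longest permitted-onset suffix is /f/; onset = /f/, preceding coda = /n/.
Result: drijd.nahj.pin.fin.
Classifying each syllable: /drijd/ (closed), /nahj/ (closed), /pin/ (closed), /fin/ (closed).
Open syllables: 0.

0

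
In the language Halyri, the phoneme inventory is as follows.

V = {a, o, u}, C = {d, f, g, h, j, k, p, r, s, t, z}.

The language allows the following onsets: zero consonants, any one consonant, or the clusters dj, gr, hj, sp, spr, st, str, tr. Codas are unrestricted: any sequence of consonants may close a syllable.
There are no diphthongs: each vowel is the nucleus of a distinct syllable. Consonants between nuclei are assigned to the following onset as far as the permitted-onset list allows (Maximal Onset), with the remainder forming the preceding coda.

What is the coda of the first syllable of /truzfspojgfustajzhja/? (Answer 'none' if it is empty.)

Vowels present: u, o, u, a, a; each is a nucleus, giving 5 syllables.
/u…o/ gap (V1→V2): /zfsp/ splits as /zf/ + /sp/ (/sp/ is the longest suffix that is a licit onset).
/o…u/ gap (V2→V3): /jgf/ — longest licit onset from the right is /f/, leaving /jg/ as coda.
/u…a/ gap (V3→V4): /st/ is a licit onset in full, so it all attaches to the next syllable.
/a…a/ gap (V4→V5): cluster /jzhj/ — the longest permitted-onset suffix is /hj/; onset = /hj/, preceding coda = /jz/.
Syllabification: truzf.spojg.fu.stajz.hja.
Syllable 1 is /truzf/: onset /tr/, nucleus /u/, coda /zf/.

zf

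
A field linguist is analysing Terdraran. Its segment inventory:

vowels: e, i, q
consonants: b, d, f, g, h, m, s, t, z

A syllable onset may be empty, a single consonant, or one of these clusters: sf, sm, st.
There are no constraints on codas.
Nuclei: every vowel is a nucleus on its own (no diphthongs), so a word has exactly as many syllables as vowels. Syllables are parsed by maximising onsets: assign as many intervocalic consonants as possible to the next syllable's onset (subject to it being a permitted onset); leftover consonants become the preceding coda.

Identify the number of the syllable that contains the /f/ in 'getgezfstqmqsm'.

The vowels are e, e, q, q — 4 nuclei, so 4 syllables.
Between /e/ (V1) and /e/ (V2): /tg/ — longest licit onset from the right is /g/, leaving /t/ as coda.
Between /e/ (V2) and /q/ (V3): cluster /zfst/ — the longest permitted-onset suffix is /st/; onset = /st/, preceding coda = /zf/.
Between /q/ (V3) and /q/ (V4): /m/ is a single consonant, so it becomes the next onset.
So the parse is get.gezf.stq.mqsm.
The /f/ is in the coda of syllable 2 (/gezf/).

2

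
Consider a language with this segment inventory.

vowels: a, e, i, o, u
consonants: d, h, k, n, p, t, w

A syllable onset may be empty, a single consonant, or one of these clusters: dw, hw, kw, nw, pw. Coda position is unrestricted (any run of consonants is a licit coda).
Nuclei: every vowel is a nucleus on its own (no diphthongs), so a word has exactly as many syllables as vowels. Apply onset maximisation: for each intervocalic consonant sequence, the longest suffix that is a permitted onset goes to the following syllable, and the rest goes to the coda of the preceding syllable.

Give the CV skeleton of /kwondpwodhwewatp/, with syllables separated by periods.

CCVCC.CCVC.CCV.CVCC

The vowels are o, o, e, a — 4 nuclei, so 4 syllables.
/o…o/ gap (V1→V2): /ndpw/ splits as /nd/ + /pw/ (/pw/ is the longest suffix that is a licit onset).
/o…e/ gap (V2→V3): /dhw/; trying suffixes from longest down, /hw/ is the first permitted one, so coda /d/ | onset /hw/.
/e…a/ gap (V3→V4): /w/ → onset of the next syllable (single consonants are always licit onsets).
So the parse is kwond.pwod.hwe.watp.
Mapping each syllable to C/V: /kwond/ → CCVCC, /pwod/ → CCVC, /hwe/ → CCV, /watp/ → CVCC.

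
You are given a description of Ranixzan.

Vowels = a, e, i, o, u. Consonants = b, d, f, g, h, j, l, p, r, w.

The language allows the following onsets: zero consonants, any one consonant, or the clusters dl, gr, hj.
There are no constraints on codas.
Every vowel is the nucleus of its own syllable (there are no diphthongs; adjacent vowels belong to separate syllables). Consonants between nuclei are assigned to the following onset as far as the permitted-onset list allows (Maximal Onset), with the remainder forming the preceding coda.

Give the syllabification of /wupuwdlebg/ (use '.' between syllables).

wu.puw.dlebg

The vowels are u, u, e — 3 nuclei, so 3 syllables.
/u…u/ gap (V1→V2): /p/ is a single consonant, so it becomes the next onset.
/u…e/ gap (V2→V3): /wdl/ splits as /w/ + /dl/ (/dl/ is the longest suffix that is a licit onset).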